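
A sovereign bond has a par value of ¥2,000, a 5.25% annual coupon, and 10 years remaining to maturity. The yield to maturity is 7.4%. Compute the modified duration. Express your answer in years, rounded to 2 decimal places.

7.30 years

Periodic yield y = 0.074. First find Macaulay duration:
  t   CF        PV=CF/(1+0.074)^t    t·PV
  1       105.00        97.7654        97.7654
  2       105.00        91.0292       182.0584
  3       105.00        84.7572       254.2715
  4       105.00        78.9173       315.6692
  5       105.00        73.4798       367.3989
  6       105.00        68.4169       410.5016
  7       105.00        63.7029       445.9204
  8       105.00        59.3137       474.5096
  9       105.00        55.2269       497.0422
  10    2,105.00     1,030.8828    10,308.8278
  Σ                  1,703.4921    13,353.9651
P = 1,703.4921; Macaulay duration = 13,353.9651 / 1,703.4921 = 7.83917 years.
Modified duration = D_Mac / (1 + y) = 7.83917 / 1.074 = 7.29904 years.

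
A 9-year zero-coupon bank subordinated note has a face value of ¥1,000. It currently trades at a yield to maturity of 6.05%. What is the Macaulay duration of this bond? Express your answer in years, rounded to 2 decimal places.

A zero-coupon bond has a single cash flow at maturity, so its Macaulay duration equals its maturity: 9 years.

9.00 years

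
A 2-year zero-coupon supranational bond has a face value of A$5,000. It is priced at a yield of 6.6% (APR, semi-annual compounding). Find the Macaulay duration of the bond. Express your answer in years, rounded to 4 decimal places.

2.0000 years

A zero-coupon bond has a single cash flow at maturity, so its Macaulay duration equals its maturity: 2 years.
(Equivalently: 4 semi-annual periods ÷ 2 = 2 years.)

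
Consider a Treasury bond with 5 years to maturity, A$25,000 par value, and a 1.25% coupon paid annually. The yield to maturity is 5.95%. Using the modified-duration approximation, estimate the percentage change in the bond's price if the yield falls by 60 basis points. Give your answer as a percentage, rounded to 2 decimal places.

+2.75%

Periodic yield y = 0.0595. Modified duration first:
  t   CF        PV=CF/(1+0.0595)^t    t·PV
  1       312.50       294.9504       294.9504
  2       312.50       278.3865       556.7729
  3       312.50       262.7527       788.2580
  4       312.50       247.9969       991.9874
  5    25,312.50    18,959.6465    94,798.2324
  Σ                 20,043.7329    97,430.2012
P = 20,043.7329; D_Mac = 4.86088 yrs; D_mod = 4.86088/(1+0.0595) = 4.58790 yrs.
ΔP/P ≈ -D_mod · Δy = -4.58790 × (-0.006) = +0.027527 = +2.7527%.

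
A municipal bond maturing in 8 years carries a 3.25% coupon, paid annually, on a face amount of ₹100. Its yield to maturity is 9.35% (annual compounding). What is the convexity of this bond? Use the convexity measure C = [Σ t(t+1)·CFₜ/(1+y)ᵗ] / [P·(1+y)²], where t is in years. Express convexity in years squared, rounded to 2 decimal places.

49.84

With y = 0.0935:
  t   CF        PV=CF/(1+0.0935)^t    t·PV        t(t+1)·PV
  1         3.25         2.9721         2.9721           5.9442
  2         3.25         2.7180         5.4360          16.3079
  3         3.25         2.4856         7.4567          29.8269
  4         3.25         2.2730         9.0922          45.4609
  5         3.25         2.0787        10.3934          62.3607
  6         3.25         1.9009        11.4057          79.8399
  7         3.25         1.7384        12.1689          97.3509
  8       103.25        50.5056       404.0450       3,636.4051
  Σ                     66.6724       462.9700       3,973.4964
P = 66.6724.
Convexity = Σ t(t+1)·PV / [P·(1+y)²] = 3,973.4964 / (66.6724 × 1.195742) = 49.84129.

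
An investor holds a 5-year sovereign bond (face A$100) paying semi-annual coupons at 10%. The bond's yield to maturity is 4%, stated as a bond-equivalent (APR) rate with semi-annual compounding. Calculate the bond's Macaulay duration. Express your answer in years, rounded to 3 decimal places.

Periodic yield y = 0.02. Discount each cash flow and weight by its period:
  t   CF        PV=CF/(1+0.02)^t    t·PV
  1         5.00         4.9020         4.9020
  2         5.00         4.8058         9.6117
  3         5.00         4.7116        14.1348
  4         5.00         4.6192        18.4769
  5         5.00         4.5287        22.6433
  6         5.00         4.4399        26.6391
  7         5.00         4.3528        30.4696
  8         5.00         4.2675        34.1396
  9         5.00         4.1838        37.6540
  10      105.00        86.1366       861.3657
  Σ                    126.9478     1,060.0367
Price P = Σ PV = 126.9478.
Macaulay duration = Σ(t·PV) / P = 1,060.0367 / 126.9478 = 8.35018 half-year periods.
In years: 8.35018 / 2 = 4.17509 years.

4.175 years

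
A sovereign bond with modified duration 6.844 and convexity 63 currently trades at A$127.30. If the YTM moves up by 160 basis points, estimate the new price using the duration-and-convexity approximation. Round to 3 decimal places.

A$114.387

Duration effect: -D_mod·Δy = -6.844 × (+0.016) = -0.109504
Convexity effect: ½·C·(Δy)² = 0.5 × 63 × (0.016)² = +0.0080640
ΔP/P ≈ -0.109504 + 0.0080640 = -0.101440
New price ≈ 127.30 × (1 - 0.101440) = 114.386688.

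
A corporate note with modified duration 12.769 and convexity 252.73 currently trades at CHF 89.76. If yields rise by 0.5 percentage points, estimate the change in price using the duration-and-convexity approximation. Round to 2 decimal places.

-CHF 5.45

Duration effect: -D_mod·Δy = -12.769 × (+0.005) = -0.063845
Convexity effect: ½·C·(Δy)² = 0.5 × 252.73 × (0.005)² = +0.003159125
ΔP/P ≈ -0.063845 + 0.003159125 = -0.060685875
ΔP ≈ 89.76 × (-0.060685875) = -5.44716414.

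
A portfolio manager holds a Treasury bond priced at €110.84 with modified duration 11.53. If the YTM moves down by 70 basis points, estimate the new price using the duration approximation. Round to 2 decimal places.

€119.79

Duration approximation: ΔP/P ≈ -D_mod · Δy = -11.53 × (-0.007) = +0.080710.
New price ≈ 110.84 × (1 + 0.080710) = 119.7858964.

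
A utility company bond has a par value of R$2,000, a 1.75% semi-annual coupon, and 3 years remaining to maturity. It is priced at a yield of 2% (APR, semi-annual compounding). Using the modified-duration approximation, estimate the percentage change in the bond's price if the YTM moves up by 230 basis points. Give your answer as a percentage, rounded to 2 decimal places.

Periodic yield y = 0.01. Modified duration first:
  t   CF        PV=CF/(1+0.01)^t    t·PV
  1        17.50        17.3267        17.3267
  2        17.50        17.1552        34.3104
  3        17.50        16.9853        50.9560
  4        17.50        16.8172        67.2686
  5        17.50        16.6506        83.2532
  6     2,017.50     1,900.5763    11,403.4576
  Σ                  1,985.5113    11,656.5725
P = 1,985.5113; D_Mac = 5.87082 half-year periods = 2.93541 yrs; D_mod = 2.93541/(1+0.01) = 2.90634 yrs.
ΔP/P ≈ -D_mod · Δy = -2.90634 × (+0.023) = -0.066846 = -6.6846%.

-6.68%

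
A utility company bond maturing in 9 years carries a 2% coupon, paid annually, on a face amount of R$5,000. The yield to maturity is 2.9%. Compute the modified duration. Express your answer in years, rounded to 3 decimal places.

Periodic yield y = 0.029. First find Macaulay duration:
  t   CF        PV=CF/(1+0.029)^t    t·PV
  1       100.00        97.1817        97.1817
  2       100.00        94.4429       188.8858
  3       100.00        91.7812       275.3437
  4       100.00        89.1946       356.7783
  5       100.00        86.6808       433.4042
  6       100.00        84.2379       505.4277
  7       100.00        81.8639       573.0472
  8       100.00        79.5567       636.4540
  9     5,100.00     3,943.0456    35,487.4107
  Σ                  4,647.9855    38,553.9333
P = 4,647.9855; Macaulay duration = 38,553.9333 / 4,647.9855 = 8.29476 years.
Modified duration = D_Mac / (1 + y) = 8.29476 / 1.029 = 8.06099 years.

8.061 years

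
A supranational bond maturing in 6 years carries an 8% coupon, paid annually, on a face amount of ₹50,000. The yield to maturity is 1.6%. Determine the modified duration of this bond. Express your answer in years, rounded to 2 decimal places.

5.07 years

Periodic yield y = 0.016. First find Macaulay duration:
  t   CF        PV=CF/(1+0.016)^t    t·PV
  1     4,000.00     3,937.0079     3,937.0079
  2     4,000.00     3,875.0078     7,750.0155
  3     4,000.00     3,813.9840    11,441.9520
  4     4,000.00     3,753.9213    15,015.6851
  5     4,000.00     3,694.8044    18,474.0220
  6    54,000.00    49,094.3497   294,566.0984
  Σ                 68,169.0750   351,184.7809
P = 68,169.0750; Macaulay duration = 351,184.7809 / 68,169.0750 = 5.15167 years.
Modified duration = D_Mac / (1 + y) = 5.15167 / 1.016 = 5.07054 years.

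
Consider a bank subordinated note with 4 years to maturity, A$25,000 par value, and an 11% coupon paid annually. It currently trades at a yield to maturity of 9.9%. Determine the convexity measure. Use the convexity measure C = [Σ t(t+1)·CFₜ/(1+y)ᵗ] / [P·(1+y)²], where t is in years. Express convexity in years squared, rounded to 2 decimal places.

With y = 0.099:
  t   CF        PV=CF/(1+0.099)^t    t·PV        t(t+1)·PV
  1     2,750.00     2,502.2748     2,502.2748       5,004.5496
  2     2,750.00     2,276.8651     4,553.7303      13,661.1909
  3     2,750.00     2,071.7608     6,215.2825      24,861.1299
  4    27,750.00    19,022.7026    76,090.8103     380,454.0516
  Σ                 25,873.6033    89,362.0979     423,980.9220
P = 25,873.6033.
Convexity = Σ t(t+1)·PV / [P·(1+y)²] = 423,980.9220 / (25,873.6033 × 1.207801) = 13.56732.

13.57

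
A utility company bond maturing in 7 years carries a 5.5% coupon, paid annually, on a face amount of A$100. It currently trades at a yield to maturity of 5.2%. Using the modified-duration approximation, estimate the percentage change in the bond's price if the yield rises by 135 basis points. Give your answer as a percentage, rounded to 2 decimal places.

-7.71%

Periodic yield y = 0.052. Modified duration first:
  t   CF        PV=CF/(1+0.052)^t    t·PV
  1         5.50         5.2281         5.2281
  2         5.50         4.9697         9.9394
  3         5.50         4.7241        14.1722
  4         5.50         4.4906        17.9622
  5         5.50         4.2686        21.3429
  6         5.50         4.0576        24.3455
  7       105.50        73.9848       517.8933
  Σ                    101.7234       610.8838
P = 101.7234; D_Mac = 6.00534 yrs; D_mod = 6.00534/(1+0.052) = 5.70850 yrs.
ΔP/P ≈ -D_mod · Δy = -5.70850 × (+0.0135) = -0.077065 = -7.7065%.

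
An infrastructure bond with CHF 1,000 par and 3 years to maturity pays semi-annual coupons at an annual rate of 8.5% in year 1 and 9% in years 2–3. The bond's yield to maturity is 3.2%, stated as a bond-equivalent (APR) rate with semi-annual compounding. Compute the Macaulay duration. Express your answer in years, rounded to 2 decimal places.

Periodic yield y = 0.016. Discount each cash flow and weight by its period:
  t   CF        PV=CF/(1+0.016)^t    t·PV
  1        42.50        41.8307        41.8307
  2        42.50        41.1720        82.3439
  3        45.00        42.9073       128.7220
  4        45.00        42.2316       168.9265
  5        45.00        41.5665       207.8327
  6     1,045.00       950.0666     5,700.3995
  Σ                  1,159.7747     6,330.0553
Price P = Σ PV = 1,159.7747.
Macaulay duration = Σ(t·PV) / P = 6,330.0553 / 1,159.7747 = 5.45800 half-year periods.
In years: 5.45800 / 2 = 2.72900 years.

2.73 years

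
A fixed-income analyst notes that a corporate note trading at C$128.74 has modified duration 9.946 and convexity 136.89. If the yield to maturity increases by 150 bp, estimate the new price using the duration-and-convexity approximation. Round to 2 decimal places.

C$111.52

Duration effect: -D_mod·Δy = -9.946 × (+0.015) = -0.149190
Convexity effect: ½·C·(Δy)² = 0.5 × 136.89 × (0.015)² = +0.015400125
ΔP/P ≈ -0.149190 + 0.015400125 = -0.133789875
New price ≈ 128.74 × (1 - 0.133789875) = 111.5158914925.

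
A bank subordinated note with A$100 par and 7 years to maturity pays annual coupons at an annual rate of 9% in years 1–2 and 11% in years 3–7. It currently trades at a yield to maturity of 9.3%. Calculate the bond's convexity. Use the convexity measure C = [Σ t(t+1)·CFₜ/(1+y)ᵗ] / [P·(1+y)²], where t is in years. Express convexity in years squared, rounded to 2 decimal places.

With y = 0.093:
  t   CF        PV=CF/(1+0.093)^t    t·PV        t(t+1)·PV
  1         9.00         8.2342         8.2342          16.4684
  2         9.00         7.5336        15.0672          45.2016
  3        11.00         8.4243        25.2728         101.0912
  4        11.00         7.7075        30.8299         154.1495
  5        11.00         7.0517        35.2583         211.5500
  6        11.00         6.4517        38.7100         270.9699
  7       111.00        59.5637       416.9461       3,335.5686
  Σ                    104.9666       570.3185       4,134.9992
P = 104.9666.
Convexity = Σ t(t+1)·PV / [P·(1+y)²] = 4,134.9992 / (104.9666 × 1.194649) = 32.97493.

32.97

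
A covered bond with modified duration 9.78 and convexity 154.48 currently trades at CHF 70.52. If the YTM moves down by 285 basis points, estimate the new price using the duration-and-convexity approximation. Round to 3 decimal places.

CHF 94.600

Duration effect: -D_mod·Δy = -9.78 × (-0.0285) = +0.278730
Convexity effect: ½·C·(Δy)² = 0.5 × 154.48 × (-0.0285)² = +0.06273819
ΔP/P ≈ +0.278730 + 0.06273819 = +0.34146819
New price ≈ 70.52 × (1 + 0.34146819) = 94.6003367588.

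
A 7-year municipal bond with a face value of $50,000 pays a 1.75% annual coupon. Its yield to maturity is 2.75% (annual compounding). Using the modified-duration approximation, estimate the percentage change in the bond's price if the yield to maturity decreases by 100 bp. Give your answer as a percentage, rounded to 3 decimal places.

+6.457%

Periodic yield y = 0.0275. Modified duration first:
  t   CF        PV=CF/(1+0.0275)^t    t·PV
  1       875.00       851.5815       851.5815
  2       875.00       828.7898     1,657.5796
  3       875.00       806.6081     2,419.8242
  4       875.00       785.0200     3,140.0801
  5       875.00       764.0097     3,820.0487
  6       875.00       743.5618     4,461.3708
  7    50,875.00    42,075.7250   294,530.0753
  Σ                 46,855.2960   310,880.5602
P = 46,855.2960; D_Mac = 6.63491 yrs; D_mod = 6.63491/(1+0.0275) = 6.45733 yrs.
ΔP/P ≈ -D_mod · Δy = -6.45733 × (-0.01) = +0.064573 = +6.4573%.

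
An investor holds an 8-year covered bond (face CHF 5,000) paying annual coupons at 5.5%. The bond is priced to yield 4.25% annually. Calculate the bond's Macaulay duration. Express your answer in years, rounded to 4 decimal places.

6.7421 years

Periodic yield y = 0.0425. Discount each cash flow and weight by its year:
  t   CF        PV=CF/(1+0.0425)^t    t·PV
  1       275.00       263.7890       263.7890
  2       275.00       253.0350       506.0700
  3       275.00       242.7194       728.1582
  4       275.00       232.8244       931.2975
  5       275.00       223.3327     1,116.6637
  6       275.00       214.2280     1,285.3682
  7       275.00       205.4945     1,438.4617
  8     5,275.00     3,781.0634    30,248.5069
  Σ                  5,416.4864    36,518.3150
Price P = Σ PV = 5,416.4864.
Macaulay duration = Σ(t·PV) / P = 36,518.3150 / 5,416.4864 = 6.74207 years.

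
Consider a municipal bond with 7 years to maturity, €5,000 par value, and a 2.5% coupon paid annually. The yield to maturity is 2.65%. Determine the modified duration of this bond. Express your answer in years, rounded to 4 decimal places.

Periodic yield y = 0.0265. First find Macaulay duration:
  t   CF        PV=CF/(1+0.0265)^t    t·PV
  1       125.00       121.7730       121.7730
  2       125.00       118.6293       237.2587
  3       125.00       115.5668       346.7005
  4       125.00       112.5834       450.3334
  5       125.00       109.6769       548.3846
  6       125.00       106.8455       641.0731
  7     5,125.00     4,267.5753    29,873.0272
  Σ                  4,952.6503    32,218.5504
P = 4,952.6503; Macaulay duration = 32,218.5504 / 4,952.6503 = 6.50532 years.
Modified duration = D_Mac / (1 + y) = 6.50532 / 1.0265 = 6.33737 years.

6.3374 years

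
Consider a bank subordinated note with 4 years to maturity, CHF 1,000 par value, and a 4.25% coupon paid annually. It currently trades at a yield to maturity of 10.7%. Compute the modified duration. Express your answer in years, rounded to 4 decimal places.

3.3692 years

Periodic yield y = 0.107. First find Macaulay duration:
  t   CF        PV=CF/(1+0.107)^t    t·PV
  1        42.50        38.3921        38.3921
  2        42.50        34.6812        69.3623
  3        42.50        31.3290        93.9869
  4     1,042.50       694.2016     2,776.8062
  Σ                    798.6037     2,978.5475
P = 798.6037; Macaulay duration = 2,978.5475 / 798.6037 = 3.72969 years.
Modified duration = D_Mac / (1 + y) = 3.72969 / 1.107 = 3.36919 years.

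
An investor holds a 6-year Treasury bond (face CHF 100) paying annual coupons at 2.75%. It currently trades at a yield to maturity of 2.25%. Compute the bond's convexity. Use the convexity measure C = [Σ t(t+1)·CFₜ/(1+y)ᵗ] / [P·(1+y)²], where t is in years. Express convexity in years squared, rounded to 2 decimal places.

With y = 0.0225:
  t   CF        PV=CF/(1+0.0225)^t    t·PV        t(t+1)·PV
  1         2.75         2.6895         2.6895           5.3790
  2         2.75         2.6303         5.2606          15.7818
  3         2.75         2.5724         7.7173          30.8691
  4         2.75         2.5158        10.0633          50.3164
  5         2.75         2.4605        12.3023          73.8138
  6       102.75        89.9087       539.4525       3,776.1672
  Σ                    102.7772       577.4854       3,952.3273
P = 102.7772.
Convexity = Σ t(t+1)·PV / [P·(1+y)²] = 3,952.3273 / (102.7772 × 1.045506) = 36.78149.

36.78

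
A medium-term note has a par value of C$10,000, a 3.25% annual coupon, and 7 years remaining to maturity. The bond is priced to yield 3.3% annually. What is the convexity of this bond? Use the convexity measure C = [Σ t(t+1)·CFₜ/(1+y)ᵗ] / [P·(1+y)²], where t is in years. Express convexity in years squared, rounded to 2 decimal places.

With y = 0.033:
  t   CF        PV=CF/(1+0.033)^t    t·PV        t(t+1)·PV
  1       325.00       314.6176       314.6176         629.2352
  2       325.00       304.5669       609.1338       1,827.4015
  3       325.00       294.8373       884.5118       3,538.0474
  4       325.00       285.4185     1,141.6739       5,708.3694
  5       325.00       276.3006     1,381.5028       8,289.0166
  6       325.00       267.4739     1,604.8435      11,233.9044
  7    10,325.00     8,225.9830    57,581.8813     460,655.0502
  Σ                  9,969.1978    63,518.1647     491,881.0246
P = 9,969.1978.
Convexity = Σ t(t+1)·PV / [P·(1+y)²] = 491,881.0246 / (9,969.1978 × 1.067089) = 46.23802.

46.24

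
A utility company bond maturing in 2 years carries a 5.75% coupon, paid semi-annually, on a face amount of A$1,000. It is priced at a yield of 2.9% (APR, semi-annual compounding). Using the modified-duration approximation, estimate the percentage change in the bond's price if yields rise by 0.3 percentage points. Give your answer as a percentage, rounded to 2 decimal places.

Periodic yield y = 0.0145. Modified duration first:
  t   CF        PV=CF/(1+0.0145)^t    t·PV
  1        28.75        28.3391        28.3391
  2        28.75        27.9340        55.8681
  3        28.75        27.5348        82.6044
  4     1,028.75       971.1843     3,884.7371
  Σ                  1,054.9922     4,051.5486
P = 1,054.9922; D_Mac = 3.84036 half-year periods = 1.92018 yrs; D_mod = 1.92018/(1+0.0145) = 1.89273 yrs.
ΔP/P ≈ -D_mod · Δy = -1.89273 × (+0.003) = -0.005678 = -0.5678%.

-0.57%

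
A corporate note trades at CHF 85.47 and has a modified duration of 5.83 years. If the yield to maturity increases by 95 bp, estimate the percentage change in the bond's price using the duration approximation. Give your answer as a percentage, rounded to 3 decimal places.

-5.539%

Duration approximation: ΔP/P ≈ -D_mod · Δy = -5.83 × (+0.0095) = -0.055385.
As a percentage: -5.5385%.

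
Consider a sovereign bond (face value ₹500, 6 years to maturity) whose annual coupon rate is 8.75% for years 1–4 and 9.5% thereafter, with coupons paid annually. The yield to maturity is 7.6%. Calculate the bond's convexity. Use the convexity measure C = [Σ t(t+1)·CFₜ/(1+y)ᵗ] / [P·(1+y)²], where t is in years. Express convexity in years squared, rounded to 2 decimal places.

With y = 0.076:
  t   CF        PV=CF/(1+0.076)^t    t·PV        t(t+1)·PV
  1        43.75        40.6599        40.6599          81.3197
  2        43.75        37.7880        75.5759         226.7278
  3        43.75        35.1189       105.3568         421.4271
  4        43.75        32.6384       130.5536         652.7682
  5        47.50        32.9331       164.6654         987.9922
  6       547.50       352.7853     2,116.7119      14,816.9831
  Σ                    531.9235     2,633.5234      17,187.2181
P = 531.9235.
Convexity = Σ t(t+1)·PV / [P·(1+y)²] = 17,187.2181 / (531.9235 × 1.157776) = 27.90820.

27.91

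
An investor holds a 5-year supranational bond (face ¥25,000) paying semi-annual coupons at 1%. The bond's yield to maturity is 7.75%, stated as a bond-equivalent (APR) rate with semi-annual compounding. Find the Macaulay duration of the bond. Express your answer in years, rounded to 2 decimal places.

4.86 years

Periodic yield y = 0.03875. Discount each cash flow and weight by its period:
  t   CF        PV=CF/(1+0.03875)^t    t·PV
  1       125.00       120.3369       120.3369
  2       125.00       115.8478       231.6957
  3       125.00       111.5262       334.5786
  4       125.00       107.3658       429.4631
  5       125.00       103.3606       516.8028
  6       125.00        99.5047       597.0285
  7       125.00        95.7928       670.5494
  8       125.00        92.2193       737.7542
  9       125.00        88.7791       799.0118
  10   25,125.00    17,178.9139   171,789.1388
  Σ                 18,113.6471   176,226.3598
Price P = Σ PV = 18,113.6471.
Macaulay duration = Σ(t·PV) / P = 176,226.3598 / 18,113.6471 = 9.72893 half-year periods.
In years: 9.72893 / 2 = 4.86446 years.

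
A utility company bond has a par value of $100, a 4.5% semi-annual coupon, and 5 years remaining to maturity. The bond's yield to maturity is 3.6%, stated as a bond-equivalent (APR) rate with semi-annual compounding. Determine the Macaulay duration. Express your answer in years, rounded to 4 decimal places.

Periodic yield y = 0.018. Discount each cash flow and weight by its period:
  t   CF        PV=CF/(1+0.018)^t    t·PV
  1         2.25         2.2102         2.2102
  2         2.25         2.1711         4.3423
  3         2.25         2.1327         6.3982
  4         2.25         2.0950         8.3801
  5         2.25         2.0580        10.2900
  6         2.25         2.0216        12.1296
  7         2.25         1.9859        13.9010
  8         2.25         1.9507        15.6060
  9         2.25         1.9163        17.2463
  10      102.25        85.5432       855.4321
  Σ                    104.0848       945.9358
Price P = Σ PV = 104.0848.
Macaulay duration = Σ(t·PV) / P = 945.9358 / 104.0848 = 9.08813 half-year periods.
In years: 9.08813 / 2 = 4.54406 years.

4.5441 years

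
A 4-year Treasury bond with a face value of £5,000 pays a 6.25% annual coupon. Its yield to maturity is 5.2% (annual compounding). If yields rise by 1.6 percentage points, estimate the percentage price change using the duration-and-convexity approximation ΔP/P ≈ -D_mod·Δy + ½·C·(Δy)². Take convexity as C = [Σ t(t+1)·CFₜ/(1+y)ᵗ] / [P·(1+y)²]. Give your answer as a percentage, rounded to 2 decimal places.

-5.37%

With y = 0.052:
  t   CF        PV=CF/(1+0.052)^t    t·PV        t(t+1)·PV
  1       312.50       297.0532       297.0532         594.1065
  2       312.50       282.3700       564.7400       1,694.2200
  3       312.50       268.4125       805.2376       3,220.9505
  4     5,312.50     4,337.4650    17,349.8600      86,749.3001
  Σ                  5,185.3008    19,016.8909      92,258.5770
P = 5,185.3008; D_Mac = 3.66746 yrs; D_mod = 3.48618 yrs; C = 16.07686.
Duration effect: -3.48618 × (+0.016) = -0.055779
Convexity effect: 0.5 × 16.07686 × (0.016)² = +0.0020578
ΔP/P ≈ -0.055779 + 0.0020578 = -0.053721 = -5.3721%.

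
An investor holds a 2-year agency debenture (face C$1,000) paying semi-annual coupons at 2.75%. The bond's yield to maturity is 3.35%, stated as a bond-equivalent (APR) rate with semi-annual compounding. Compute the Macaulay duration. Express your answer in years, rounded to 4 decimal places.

1.9594 years

Periodic yield y = 0.01675. Discount each cash flow and weight by its period:
  t   CF        PV=CF/(1+0.01675)^t    t·PV
  1        13.75        13.5235        13.5235
  2        13.75        13.3007        26.6014
  3        13.75        13.0816        39.2447
  4     1,013.75       948.5804     3,794.3216
  Σ                    988.4861     3,873.6912
Price P = Σ PV = 988.4861.
Macaulay duration = Σ(t·PV) / P = 3,873.6912 / 988.4861 = 3.91881 half-year periods.
In years: 3.91881 / 2 = 1.95941 years.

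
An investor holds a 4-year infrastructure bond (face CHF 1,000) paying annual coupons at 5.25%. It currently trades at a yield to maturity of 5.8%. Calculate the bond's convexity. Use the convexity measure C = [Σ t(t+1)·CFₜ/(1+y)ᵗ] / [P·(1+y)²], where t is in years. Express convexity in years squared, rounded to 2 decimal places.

With y = 0.058:
  t   CF        PV=CF/(1+0.058)^t    t·PV        t(t+1)·PV
  1        52.50        49.6219        49.6219          99.2439
  2        52.50        46.9016        93.8033         281.4098
  3        52.50        44.3305       132.9914         531.9656
  4     1,052.50       840.0003     3,360.0011      16,800.0057
  Σ                    980.8543     3,636.4177      17,712.6250
P = 980.8543.
Convexity = Σ t(t+1)·PV / [P·(1+y)²] = 17,712.6250 / (980.8543 × 1.119364) = 16.13270.

16.13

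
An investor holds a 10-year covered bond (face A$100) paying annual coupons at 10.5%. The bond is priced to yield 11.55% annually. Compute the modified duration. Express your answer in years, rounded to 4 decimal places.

Periodic yield y = 0.1155. First find Macaulay duration:
  t   CF        PV=CF/(1+0.1155)^t    t·PV
  1        10.50         9.4128         9.4128
  2        10.50         8.4382        16.8764
  3        10.50         7.5645        22.6935
  4        10.50         6.7813        27.1251
  5        10.50         6.0791        30.3956
  6        10.50         5.4497        32.6981
  7        10.50         4.8854        34.1980
  8        10.50         4.3796        35.0367
  9        10.50         3.9261        35.3350
  10      110.50        37.0396       370.3962
  Σ                     93.9564       614.1675
P = 93.9564; Macaulay duration = 614.1675 / 93.9564 = 6.53673 years.
Modified duration = D_Mac / (1 + y) = 6.53673 / 1.1155 = 5.85991 years.

5.8599 years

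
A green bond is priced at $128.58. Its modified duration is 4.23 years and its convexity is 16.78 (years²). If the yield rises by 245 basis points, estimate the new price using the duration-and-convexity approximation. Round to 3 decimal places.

Duration effect: -D_mod·Δy = -4.23 × (+0.0245) = -0.103635
Convexity effect: ½·C·(Δy)² = 0.5 × 16.78 × (0.0245)² = +0.0050360975
ΔP/P ≈ -0.103635 + 0.0050360975 = -0.0985989025
New price ≈ 128.58 × (1 - 0.0985989025) = 115.90215311655.

$115.902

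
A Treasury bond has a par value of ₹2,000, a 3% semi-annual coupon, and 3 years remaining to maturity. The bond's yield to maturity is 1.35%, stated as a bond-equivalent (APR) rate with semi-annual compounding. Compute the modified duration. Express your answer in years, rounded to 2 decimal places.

Periodic yield y = 0.00675. First find Macaulay duration:
  t   CF        PV=CF/(1+0.00675)^t    t·PV
  1        30.00        29.7989        29.7989
  2        30.00        29.5991        59.1981
  3        30.00        29.4006        88.2018
  4        30.00        29.2035       116.8139
  5        30.00        29.0077       145.0384
  6     2,030.00     1,949.6929    11,698.1573
  Σ                  2,096.7026    12,137.2085
P = 2,096.7026; Macaulay duration = 12,137.2085 / 2,096.7026 = 5.78871 half-year periods = 2.89436 years.
Modified duration = D_Mac / (1 + y) = 2.89436 / 1.00675 = 2.87495 years.

2.87 years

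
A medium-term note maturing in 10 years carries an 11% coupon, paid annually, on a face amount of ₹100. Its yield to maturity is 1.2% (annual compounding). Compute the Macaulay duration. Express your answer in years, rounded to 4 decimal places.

7.5292 years

Periodic yield y = 0.012. Discount each cash flow and weight by its year:
  t   CF        PV=CF/(1+0.012)^t    t·PV
  1        11.00        10.8696        10.8696
  2        11.00        10.7407        21.4814
  3        11.00        10.6133        31.8400
  4        11.00        10.4875        41.9499
  5        11.00        10.3631        51.8156
  6        11.00        10.2402        61.4414
  7        11.00        10.1188        70.8316
  8        11.00         9.9988        79.9905
  9        11.00         9.8803        88.9223
  10      111.00        98.5185       985.1851
  Σ                    191.8308     1,444.3272
Price P = Σ PV = 191.8308.
Macaulay duration = Σ(t·PV) / P = 1,444.3272 / 191.8308 = 7.52917 years.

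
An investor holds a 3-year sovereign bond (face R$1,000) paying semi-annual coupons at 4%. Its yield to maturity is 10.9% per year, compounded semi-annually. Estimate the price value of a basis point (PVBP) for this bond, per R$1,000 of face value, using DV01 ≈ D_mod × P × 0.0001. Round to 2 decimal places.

Periodic yield y = 0.0545.
  t   CF        PV=CF/(1+0.0545)^t    t·PV
  1        20.00        18.9663        18.9663
  2        20.00        17.9861        35.9722
  3        20.00        17.0565        51.1695
  4        20.00        16.1750        64.6999
  5        20.00        15.3390        76.6950
  6     1,020.00       741.8578     4,451.1468
  Σ                    827.3807     4,698.6498
P = 827.3807; D_Mac = 5.67895 half-year periods = 2.83947 yrs; D_mod = 2.69272 yrs.
DV01 ≈ 2.69272 × 827.3807 × 0.0001 = 0.222790.

R$0.22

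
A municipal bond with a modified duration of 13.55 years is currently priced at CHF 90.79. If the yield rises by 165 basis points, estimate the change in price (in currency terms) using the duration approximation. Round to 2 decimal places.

Duration approximation: ΔP/P ≈ -D_mod · Δy = -13.55 × (+0.0165) = -0.223575.
ΔP ≈ 90.79 × (-0.223575) = -20.29837425.

-CHF 20.30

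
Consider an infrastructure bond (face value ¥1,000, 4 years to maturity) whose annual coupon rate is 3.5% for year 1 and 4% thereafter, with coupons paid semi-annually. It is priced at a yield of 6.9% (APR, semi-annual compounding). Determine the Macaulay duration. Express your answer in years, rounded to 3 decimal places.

3.734 years

Periodic yield y = 0.0345. Discount each cash flow and weight by its period:
  t   CF        PV=CF/(1+0.0345)^t    t·PV
  1        17.50        16.9164        16.9164
  2        17.50        16.3522        32.7045
  3        20.00        18.0650        54.1951
  4        20.00        17.4626        69.8503
  5        20.00        16.8802        84.4010
  6        20.00        16.3173        97.9035
  7        20.00        15.7731       110.4116
  8     1,020.00       777.5999     6,220.7994
  Σ                    895.3667     6,687.1817
Price P = Σ PV = 895.3667.
Macaulay duration = Σ(t·PV) / P = 6,687.1817 / 895.3667 = 7.46865 half-year periods.
In years: 7.46865 / 2 = 3.73433 years.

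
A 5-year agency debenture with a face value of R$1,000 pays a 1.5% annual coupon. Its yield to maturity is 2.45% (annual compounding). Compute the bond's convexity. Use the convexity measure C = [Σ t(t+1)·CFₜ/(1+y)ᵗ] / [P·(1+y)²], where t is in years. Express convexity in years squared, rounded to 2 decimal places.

With y = 0.0245:
  t   CF        PV=CF/(1+0.0245)^t    t·PV        t(t+1)·PV
  1        15.00        14.6413        14.6413          29.2826
  2        15.00        14.2912        28.5823          85.7469
  3        15.00        13.9494        41.8482         167.3927
  4        15.00        13.6158        54.4632         272.3162
  5     1,015.00       899.3034     4,496.5169      26,979.1016
  Σ                    955.8010     4,636.0519      27,533.8400
P = 955.8010.
Convexity = Σ t(t+1)·PV / [P·(1+y)²] = 27,533.8400 / (955.8010 × 1.049600) = 27.44577.

27.45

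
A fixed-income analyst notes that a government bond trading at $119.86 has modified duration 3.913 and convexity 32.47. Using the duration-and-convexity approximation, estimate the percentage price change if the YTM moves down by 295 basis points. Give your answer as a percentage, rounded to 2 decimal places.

+12.96%

Duration effect: -D_mod·Δy = -3.913 × (-0.0295) = +0.1154335
Convexity effect: ½·C·(Δy)² = 0.5 × 32.47 × (-0.0295)² = +0.01412850875
ΔP/P ≈ +0.1154335 + 0.01412850875 = +0.12956200875
= +12.956200875%.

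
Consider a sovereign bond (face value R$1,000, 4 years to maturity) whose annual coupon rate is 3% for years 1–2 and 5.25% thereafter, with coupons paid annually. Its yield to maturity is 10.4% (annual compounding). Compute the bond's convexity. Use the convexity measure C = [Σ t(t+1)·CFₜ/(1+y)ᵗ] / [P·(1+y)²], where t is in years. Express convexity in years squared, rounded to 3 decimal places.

With y = 0.104:
  t   CF        PV=CF/(1+0.104)^t    t·PV        t(t+1)·PV
  1        30.00        27.1739        27.1739          54.3478
  2        30.00        24.6141        49.2281         147.6843
  3        52.50        39.0168       117.0505         468.2021
  4     1,052.50       708.5097     2,834.0389      14,170.1943
  Σ                    799.3145     3,027.4914      14,840.4285
P = 799.3145.
Convexity = Σ t(t+1)·PV / [P·(1+y)²] = 14,840.4285 / (799.3145 × 1.218816) = 15.23318.

15.233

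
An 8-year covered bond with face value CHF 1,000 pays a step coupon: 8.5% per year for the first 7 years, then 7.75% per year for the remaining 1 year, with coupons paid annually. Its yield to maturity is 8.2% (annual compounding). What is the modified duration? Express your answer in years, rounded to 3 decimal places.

5.664 years

Periodic yield y = 0.082. First find Macaulay duration:
  t   CF        PV=CF/(1+0.082)^t    t·PV
  1        85.00        78.5582        78.5582
  2        85.00        72.6046       145.2093
  3        85.00        67.1023       201.3068
  4        85.00        62.0169       248.0675
  5        85.00        57.3169       286.5845
  6        85.00        52.9731       317.8386
  7        85.00        48.9585       342.7095
  8     1,077.50       573.5869     4,588.6949
  Σ                  1,013.1174     6,208.9692
P = 1,013.1174; Macaulay duration = 6,208.9692 / 1,013.1174 = 6.12858 years.
Modified duration = D_Mac / (1 + y) = 6.12858 / 1.082 = 5.66412 years.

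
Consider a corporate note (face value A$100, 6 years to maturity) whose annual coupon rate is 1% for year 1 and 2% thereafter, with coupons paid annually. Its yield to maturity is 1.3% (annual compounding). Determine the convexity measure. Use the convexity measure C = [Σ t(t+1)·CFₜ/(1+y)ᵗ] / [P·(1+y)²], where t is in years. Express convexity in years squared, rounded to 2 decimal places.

38.74

With y = 0.013:
  t   CF        PV=CF/(1+0.013)^t    t·PV        t(t+1)·PV
  1         1.00         0.9872         0.9872           1.9743
  2         2.00         1.9490         3.8980          11.6940
  3         2.00         1.9240         5.7720          23.0878
  4         2.00         1.8993         7.5972          37.9859
  5         2.00         1.8749         9.3746          56.2476
  6       102.00        94.3938       566.3628       3,964.5399
  Σ                    103.0282       593.9917       4,095.5295
P = 103.0282.
Convexity = Σ t(t+1)·PV / [P·(1+y)²] = 4,095.5295 / (103.0282 × 1.026169) = 38.73782.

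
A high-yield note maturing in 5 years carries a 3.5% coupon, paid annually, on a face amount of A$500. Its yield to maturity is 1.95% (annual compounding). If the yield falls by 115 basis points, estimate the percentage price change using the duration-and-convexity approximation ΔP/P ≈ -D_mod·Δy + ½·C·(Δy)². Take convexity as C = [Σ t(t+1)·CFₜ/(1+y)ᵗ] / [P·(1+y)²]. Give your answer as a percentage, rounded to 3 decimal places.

+5.461%

With y = 0.0195:
  t   CF        PV=CF/(1+0.0195)^t    t·PV        t(t+1)·PV
  1        17.50        17.1653        17.1653          34.3306
  2        17.50        16.8370        33.6739         101.0217
  3        17.50        16.5149        49.5447         198.1790
  4        17.50        16.1990        64.7961         323.9807
  5       517.50       469.8662     2,349.3310      14,095.9860
  Σ                    536.5824     2,514.5111      14,753.4979
P = 536.5824; D_Mac = 4.68616 yrs; D_mod = 4.59653 yrs; C = 26.45356.
Duration effect: -4.59653 × (-0.0115) = +0.052860
Convexity effect: 0.5 × 26.45356 × (-0.0115)² = +0.0017492
ΔP/P ≈ +0.052860 + 0.0017492 = +0.054609 = +5.4609%.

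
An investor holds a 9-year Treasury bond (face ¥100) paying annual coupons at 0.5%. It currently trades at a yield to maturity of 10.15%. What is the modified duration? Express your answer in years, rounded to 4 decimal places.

Periodic yield y = 0.1015. First find Macaulay duration:
  t   CF        PV=CF/(1+0.1015)^t    t·PV
  1         0.50         0.4539         0.4539
  2         0.50         0.4121         0.8242
  3         0.50         0.3741         1.1224
  4         0.50         0.3397         1.3586
  5         0.50         0.3084         1.5418
  6         0.50         0.2799         1.6796
  7         0.50         0.2541         1.7790
  8         0.50         0.2307         1.8458
  9       100.50        42.1023       378.9205
  Σ                     44.7552       389.5258
P = 44.7552; Macaulay duration = 389.5258 / 44.7552 = 8.70347 years.
Modified duration = D_Mac / (1 + y) = 8.70347 / 1.1015 = 7.90147 years.

7.9015 years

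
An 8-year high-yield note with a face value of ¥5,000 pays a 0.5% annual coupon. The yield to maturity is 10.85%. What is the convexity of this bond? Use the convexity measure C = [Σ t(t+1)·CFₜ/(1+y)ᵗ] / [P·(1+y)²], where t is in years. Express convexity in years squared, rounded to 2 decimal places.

56.45

With y = 0.1085:
  t   CF        PV=CF/(1+0.1085)^t    t·PV        t(t+1)·PV
  1        25.00        22.5530        22.5530          45.1060
  2        25.00        20.3455        40.6910         122.0731
  3        25.00        18.3541        55.0623         220.2491
  4        25.00        16.5576        66.2304         331.1519
  5        25.00        14.9369        74.6847         448.1081
  6        25.00        13.4749        80.8495         565.9462
  7        25.00        12.1560        85.0919         680.7351
  8     5,025.00     2,204.1974    17,633.5792     158,702.2131
  Σ                  2,322.5754    18,058.7419     161,115.5825
P = 2,322.5754.
Convexity = Σ t(t+1)·PV / [P·(1+y)²] = 161,115.5825 / (2,322.5754 × 1.228772) = 56.45421.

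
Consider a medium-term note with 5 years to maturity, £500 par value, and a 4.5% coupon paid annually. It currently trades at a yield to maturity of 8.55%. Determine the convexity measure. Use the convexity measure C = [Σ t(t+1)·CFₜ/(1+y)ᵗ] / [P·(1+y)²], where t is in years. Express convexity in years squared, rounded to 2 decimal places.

22.40

With y = 0.0855:
  t   CF        PV=CF/(1+0.0855)^t    t·PV        t(t+1)·PV
  1        22.50        20.7278        20.7278          41.4556
  2        22.50        19.0951        38.1903         114.5708
  3        22.50        17.5911        52.7733         211.0932
  4        22.50        16.2055        64.8221         324.1106
  5       522.50       346.6867     1,733.4334      10,400.6004
  Σ                    420.3062     1,909.9469      11,091.8306
P = 420.3062.
Convexity = Σ t(t+1)·PV / [P·(1+y)²] = 11,091.8306 / (420.3062 × 1.178310) = 22.39638.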